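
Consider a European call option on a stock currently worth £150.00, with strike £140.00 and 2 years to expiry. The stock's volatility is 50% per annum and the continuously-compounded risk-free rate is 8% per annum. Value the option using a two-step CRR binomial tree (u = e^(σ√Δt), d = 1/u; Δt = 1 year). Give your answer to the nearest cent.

CRR parameters: u = e^(σ√Δt) = e^(0.5·√1) = 1.6487, d = 1/u = 0.6065
Per-period rate: rΔt = 0.08·1 = 0.08, so R = e^0.08 = 1.0833
Risk-neutral probability p = (e^0.08 − 0.6065)/(1.6487 − 0.6065) = 0.4768/1.0422 = 0.4575
Terminal stock prices: S_uu = 407.7, S_ud = 150, S_dd = 55.18
Terminal payoffs (S − K): max(267.7, 0) = 267.7, max(10, 0) = 10, max(-84.82, 0) = 0
Node u (S = 247.3): V_u = e^(−0.08)·[0.4575·267.7423 + 0.5425·10.0000] = 118.0719
Node d (S = 90.98): V_d = e^(−0.08)·[0.4575·10.0000 + 0.5425·0.0000] = 4.2229
Node 0 (S = 150): V_0 = e^(−0.08)·[0.4575·118.0719 + 0.5425·4.2229] = 51.9749

£51.97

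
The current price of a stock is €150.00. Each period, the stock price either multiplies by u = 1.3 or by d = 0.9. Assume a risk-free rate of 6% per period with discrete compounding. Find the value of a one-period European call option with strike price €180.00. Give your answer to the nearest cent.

Risk-neutral probability p = (1 + 0.06 − 0.9)/(1.3 − 0.9) = 0.1600/0.4000 = 0.4000
Terminal stock prices: S_u = 195, S_d = 135
Terminal payoffs (S − K): max(15, 0) = 15, max(-45, 0) = 0
Node 0 (S = 150): V_0 = 1/1.06·[0.4000·15.0000 + 0.6000·0.0000] = 5.6604

€5.66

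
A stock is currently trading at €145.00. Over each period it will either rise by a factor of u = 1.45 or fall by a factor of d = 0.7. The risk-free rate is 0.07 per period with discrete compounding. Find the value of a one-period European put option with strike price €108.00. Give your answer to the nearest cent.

€3.08

Risk-neutral probability p = (1 + 0.07 − 0.7)/(1.45 − 0.7) = 0.3700/0.7500 = 0.4933
Terminal stock prices: S_u = 210.2, S_d = 101.5
Terminal payoffs (K − S): max(-102.2, 0) = 0, max(6.5, 0) = 6.5
Node 0 (S = 145): V_0 = 1/1.07·[0.4933·0.0000 + 0.5067·6.5000] = 3.0779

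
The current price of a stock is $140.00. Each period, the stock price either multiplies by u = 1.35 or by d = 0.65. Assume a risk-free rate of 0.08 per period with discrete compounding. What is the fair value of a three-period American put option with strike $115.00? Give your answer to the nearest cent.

$12.22

Risk-neutral probability p = (1 + 0.08 − 0.65)/(1.35 − 0.65) = 0.4300/0.7000 = 0.6143
Terminal stock prices: S_uuu = 344.5, S_uud = 165.8, S_udd = 79.85, S_ddd = 38.45
Terminal payoffs (K − S): max(-229.5, 0) = 0, max(-50.85, 0) = 0, max(35.15, 0) = 35.15, max(76.55, 0) = 76.55
Node uu (S = 255.2): continuation = 1/1.08·[0.6143·0.0000 + 0.3857·0.0000] = 0.0000; exercise value = 0.0000 ≤ continuation, so V_uu = 0.0000
Node ud (S = 122.9): continuation = 1/1.08·[0.6143·0.0000 + 0.3857·35.1475] = 12.5527; exercise value = 0.0000 ≤ continuation, so V_ud = 12.5527
Node dd (S = 59.15): continuation = 1/1.08·[0.6143·35.1475 + 0.3857·76.5525] = 47.3315; exercise value = 55.8500 > continuation, so V_dd = 55.8500 (exercise)
Node u (S = 189): continuation = 1/1.08·[0.6143·0.0000 + 0.3857·12.5527] = 4.4831; exercise value = 0.0000 ≤ continuation, so V_u = 4.4831
Node d (S = 91): continuation = 1/1.08·[0.6143·12.5527 + 0.3857·55.8500] = 27.0862; exercise value = 24.0000 ≤ continuation, so V_d = 27.0862
Node 0 (S = 140): continuation = 1/1.08·[0.6143·4.4831 + 0.3857·27.0862] = 12.2235; exercise value = 0.0000 ≤ continuation, so V_0 = 12.2235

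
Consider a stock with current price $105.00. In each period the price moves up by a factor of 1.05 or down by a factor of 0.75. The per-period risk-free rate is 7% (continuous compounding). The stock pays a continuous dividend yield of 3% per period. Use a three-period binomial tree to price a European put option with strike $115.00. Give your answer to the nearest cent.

Per-period risk-free factor R = e^0.07 = 1.0725; dividend-adjusted growth = e^(0.07−0.03) = 1.0408.
Risk-neutral probability p = (1.0408 − 0.75)/(1.05 − 0.75) = 0.2908/0.3000 = 0.9694
Terminal stock prices: S_uuu = 121.6, S_uud = 86.82, S_udd = 62.02, S_ddd = 44.3
Terminal payoffs (K − S): max(-6.551, 0) = 0, max(28.18, 0) = 28.18, max(52.98, 0) = 52.98, max(70.7, 0) = 70.7
Node uu (S = 115.8): V_uu = e^(−0.07)·[0.9694·0.0000 + 0.0306·28.1781] = 0.8048
Node ud (S = 82.69): V_ud = e^(−0.07)·[0.9694·28.1781 + 0.0306·52.9844] = 26.9816
Node dd (S = 59.06): V_dd = e^(−0.07)·[0.9694·52.9844 + 0.0306·70.7031] = 49.9083
Node u (S = 110.2): V_u = e^(−0.07)·[0.9694·0.8048 + 0.0306·26.9816] = 1.4980
Node d (S = 78.75): V_d = e^(−0.07)·[0.9694·26.9816 + 0.0306·49.9083] = 25.8122
Node 0 (S = 105): V_0 = e^(−0.07)·[0.9694·1.4980 + 0.0306·25.8122] = 2.0911

$2.09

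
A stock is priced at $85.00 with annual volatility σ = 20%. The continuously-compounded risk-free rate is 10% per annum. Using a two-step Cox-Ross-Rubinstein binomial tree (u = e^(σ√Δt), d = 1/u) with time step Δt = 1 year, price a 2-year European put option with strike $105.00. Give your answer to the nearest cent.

CRR parameters: u = e^(σ√Δt) = e^(0.2·√1) = 1.2214, d = 1/u = 0.8187
Per-period rate: rΔt = 0.1·1 = 0.1, so R = e^0.1 = 1.1052
Risk-neutral probability p = (e^0.1 − 0.8187)/(1.2214 − 0.8187) = 0.2864/0.4027 = 0.7113
Terminal stock prices: S_uu = 126.8, S_ud = 85, S_dd = 56.98
Terminal payoffs (K − S): max(-21.81, 0) = 0, max(20, 0) = 20, max(48.02, 0) = 48.02
Node u (S = 103.8): V_u = e^(−0.1)·[0.7113·0.0000 + 0.2887·20.0000] = 5.2237
Node d (S = 69.59): V_d = e^(−0.1)·[0.7113·20.0000 + 0.2887·48.0228] = 25.4158
Node 0 (S = 85): V_0 = e^(−0.1)·[0.7113·5.2237 + 0.2887·25.4158] = 10.0004

$10.00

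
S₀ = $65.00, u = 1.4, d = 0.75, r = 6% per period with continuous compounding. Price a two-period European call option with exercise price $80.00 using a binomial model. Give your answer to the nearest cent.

$9.68

Risk-neutral probability p = (e^0.06 − 0.75)/(1.4 − 0.75) = 0.3118/0.6500 = 0.4797
Terminal stock prices: S_uu = 127.4, S_ud = 68.25, S_dd = 36.56
Terminal payoffs (S − K): max(47.4, 0) = 47.4, max(-11.75, 0) = 0, max(-43.44, 0) = 0
Node u (S = 91): V_u = e^(−0.06)·[0.4797·47.4000 + 0.5203·0.0000] = 21.4158
Node d (S = 48.75): V_d = e^(−0.06)·[0.4797·0.0000 + 0.5203·0.0000] = 0.0000
Node 0 (S = 65): V_0 = e^(−0.06)·[0.4797·21.4158 + 0.5203·0.0000] = 9.6759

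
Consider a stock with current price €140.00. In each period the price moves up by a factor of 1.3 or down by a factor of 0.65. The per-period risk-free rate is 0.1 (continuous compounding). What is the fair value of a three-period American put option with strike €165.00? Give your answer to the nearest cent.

€29.32

Risk-neutral probability p = (e^0.1 − 0.65)/(1.3 − 0.65) = 0.4552/0.6500 = 0.7003
Terminal stock prices: S_uuu = 307.6, S_uud = 153.8, S_udd = 76.9, S_ddd = 38.45
Terminal payoffs (K − S): max(-142.6, 0) = 0, max(11.21, 0) = 11.21, max(88.1, 0) = 88.1, max(126.6, 0) = 126.6
Node uu (S = 236.6): continuation = e^(−0.1)·[0.7003·0.0000 + 0.2997·11.2100] = 3.0403; exercise value = 0.0000 ≤ continuation, so V_uu = 3.0403
Node ud (S = 118.3): continuation = e^(−0.1)·[0.7003·11.2100 + 0.2997·88.1050] = 30.9982; exercise value = 46.7000 > continuation, so V_ud = 46.7000 (exercise)
Node dd (S = 59.15): continuation = e^(−0.1)·[0.7003·88.1050 + 0.2997·126.5525] = 90.1482; exercise value = 105.8500 > continuation, so V_dd = 105.8500 (exercise)
Node u (S = 182): continuation = e^(−0.1)·[0.7003·3.0403 + 0.2997·46.7000] = 14.5921; exercise value = 0.0000 ≤ continuation, so V_u = 14.5921
Node d (S = 91): continuation = e^(−0.1)·[0.7003·46.7000 + 0.2997·105.8500] = 58.2982; exercise value = 74.0000 > continuation, so V_d = 74.0000 (exercise)
Node 0 (S = 140): continuation = e^(−0.1)·[0.7003·14.5921 + 0.2997·74.0000] = 29.3157; exercise value = 25.0000 ≤ continuation, so V_0 = 29.3157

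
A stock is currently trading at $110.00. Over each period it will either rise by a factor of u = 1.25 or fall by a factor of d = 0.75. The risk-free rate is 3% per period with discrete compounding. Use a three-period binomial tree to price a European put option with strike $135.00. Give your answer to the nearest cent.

$26.38

Risk-neutral probability p = (1 + 0.03 − 0.75)/(1.25 − 0.75) = 0.2800/0.5000 = 0.5600
Terminal stock prices: S_uuu = 214.8, S_uud = 128.9, S_udd = 77.34, S_ddd = 46.41
Terminal payoffs (K − S): max(-79.84, 0) = 0, max(6.094, 0) = 6.094, max(57.66, 0) = 57.66, max(88.59, 0) = 88.59
Node uu (S = 171.9): V_uu = 1/1.03·[0.5600·0.0000 + 0.4400·6.0938] = 2.6032
Node ud (S = 103.1): V_ud = 1/1.03·[0.5600·6.0938 + 0.4400·57.6562] = 27.9430
Node dd (S = 61.88): V_dd = 1/1.03·[0.5600·57.6562 + 0.4400·88.5938] = 69.1930
Node u (S = 137.5): V_u = 1/1.03·[0.5600·2.6032 + 0.4400·27.9430] = 13.3521
Node d (S = 82.5): V_d = 1/1.03·[0.5600·27.9430 + 0.4400·69.1930] = 44.7504
Node 0 (S = 110): V_0 = 1/1.03·[0.5600·13.3521 + 0.4400·44.7504] = 26.3761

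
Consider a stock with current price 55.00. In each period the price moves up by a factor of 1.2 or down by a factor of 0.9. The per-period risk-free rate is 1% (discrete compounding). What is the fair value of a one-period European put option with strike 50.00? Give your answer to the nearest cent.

Risk-neutral probability p = (1 + 0.01 − 0.9)/(1.2 − 0.9) = 0.1100/0.3000 = 0.3667
Terminal stock prices: S_u = 66, S_d = 49.5
Terminal payoffs (K − S): max(-16, 0) = 0, max(0.5, 0) = 0.5
Node 0 (S = 55): V_0 = 1/1.01·[0.3667·0.0000 + 0.6333·0.5000] = 0.3135

0.31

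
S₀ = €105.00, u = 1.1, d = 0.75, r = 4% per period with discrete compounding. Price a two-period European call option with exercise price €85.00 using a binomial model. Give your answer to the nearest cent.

Risk-neutral probability p = (1 + 0.04 − 0.75)/(1.1 − 0.75) = 0.2900/0.3500 = 0.8286
Terminal stock prices: S_uu = 127.1, S_ud = 86.63, S_dd = 59.06
Terminal payoffs (S − K): max(42.05, 0) = 42.05, max(1.625, 0) = 1.625, max(-25.94, 0) = 0
Node u (S = 115.5): V_u = 1/1.04·[0.8286·42.0500 + 0.1714·1.6250] = 33.7692
Node d (S = 78.75): V_d = 1/1.04·[0.8286·1.6250 + 0.1714·0.0000] = 1.2946
Node 0 (S = 105): V_0 = 1/1.04·[0.8286·33.7692 + 0.1714·1.2946] = 27.1175

€27.12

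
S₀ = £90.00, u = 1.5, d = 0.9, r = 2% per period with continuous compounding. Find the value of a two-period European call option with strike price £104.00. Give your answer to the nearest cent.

Risk-neutral probability p = (e^0.02 − 0.9)/(1.5 − 0.9) = 0.1202/0.6000 = 0.2003
Terminal stock prices: S_uu = 202.5, S_ud = 121.5, S_dd = 72.9
Terminal payoffs (S − K): max(98.5, 0) = 98.5, max(17.5, 0) = 17.5, max(-31.1, 0) = 0
Node u (S = 135): V_u = e^(−0.02)·[0.2003·98.5000 + 0.7997·17.5000] = 33.0593
Node d (S = 81): V_d = e^(−0.02)·[0.2003·17.5000 + 0.7997·0.0000] = 3.4365
Node 0 (S = 90): V_0 = e^(−0.02)·[0.2003·33.0593 + 0.7997·3.4365] = 9.1854

£9.19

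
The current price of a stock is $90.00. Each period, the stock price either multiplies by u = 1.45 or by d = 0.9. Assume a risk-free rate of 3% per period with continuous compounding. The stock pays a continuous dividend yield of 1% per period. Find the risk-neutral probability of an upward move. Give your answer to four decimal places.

p = 0.2185

Per-period risk-free factor R = e^0.03 = 1.0305; dividend-adjusted growth = e^(0.03−0.01) = 1.0202.
Risk-neutral probability p = (1.0202 − 0.9)/(1.45 − 0.9) = 0.1202/0.5500 = 0.2185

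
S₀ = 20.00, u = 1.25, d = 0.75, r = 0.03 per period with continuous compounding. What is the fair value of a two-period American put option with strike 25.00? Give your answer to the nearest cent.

Risk-neutral probability p = (e^0.03 − 0.75)/(1.25 − 0.75) = 0.2805/0.5000 = 0.5609
Terminal stock prices: S_uu = 31.25, S_ud = 18.75, S_dd = 11.25
Terminal payoffs (K − S): max(-6.25, 0) = 0, max(6.25, 0) = 6.25, max(13.75, 0) = 13.75
Node u (S = 25): continuation = e^(−0.03)·[0.5609·0.0000 + 0.4391·6.2500] = 2.6632; exercise value = 0.0000 ≤ continuation, so V_u = 2.6632
Node d (S = 15): continuation = e^(−0.03)·[0.5609·6.2500 + 0.4391·13.7500] = 9.2611; exercise value = 10.0000 > continuation, so V_d = 10.0000 (exercise)
Node 0 (S = 20): continuation = e^(−0.03)·[0.5609·2.6632 + 0.4391·10.0000] = 5.7108; exercise value = 5.0000 ≤ continuation, so V_0 = 5.7108

5.71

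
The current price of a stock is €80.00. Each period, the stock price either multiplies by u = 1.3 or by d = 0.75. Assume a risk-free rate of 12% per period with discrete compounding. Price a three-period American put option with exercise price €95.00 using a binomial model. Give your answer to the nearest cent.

€15.00

Risk-neutral probability p = (1 + 0.12 − 0.75)/(1.3 − 0.75) = 0.3700/0.5500 = 0.6727
Terminal stock prices: S_uuu = 175.8, S_uud = 101.4, S_udd = 58.5, S_ddd = 33.75
Terminal payoffs (K − S): max(-80.76, 0) = 0, max(-6.4, 0) = 0, max(36.5, 0) = 36.5, max(61.25, 0) = 61.25
Node uu (S = 135.2): continuation = 1/1.12·[0.6727·0.0000 + 0.3273·0.0000] = 0.0000; exercise value = 0.0000 ≤ continuation, so V_uu = 0.0000
Node ud (S = 78): continuation = 1/1.12·[0.6727·0.0000 + 0.3273·36.5000] = 10.6656; exercise value = 17.0000 > continuation, so V_ud = 17.0000 (exercise)
Node dd (S = 45): continuation = 1/1.12·[0.6727·36.5000 + 0.3273·61.2500] = 39.8214; exercise value = 50.0000 > continuation, so V_dd = 50.0000 (exercise)
Node u (S = 104): continuation = 1/1.12·[0.6727·0.0000 + 0.3273·17.0000] = 4.9675; exercise value = 0.0000 ≤ continuation, so V_u = 4.9675
Node d (S = 60): continuation = 1/1.12·[0.6727·17.0000 + 0.3273·50.0000] = 24.8214; exercise value = 35.0000 > continuation, so V_d = 35.0000 (exercise)
Node 0 (S = 80): continuation = 1/1.12·[0.6727·4.9675 + 0.3273·35.0000] = 13.2110; exercise value = 15.0000 > continuation, so V_0 = 15.0000 (exercise)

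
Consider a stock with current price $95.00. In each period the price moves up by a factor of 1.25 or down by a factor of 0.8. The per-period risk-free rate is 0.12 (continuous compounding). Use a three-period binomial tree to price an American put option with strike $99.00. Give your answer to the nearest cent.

Risk-neutral probability p = (e^0.12 − 0.8)/(1.25 − 0.8) = 0.3275/0.4500 = 0.7278
Terminal stock prices: S_uuu = 185.5, S_uud = 118.8, S_udd = 76, S_ddd = 48.64
Terminal payoffs (K − S): max(-86.55, 0) = 0, max(-19.75, 0) = 0, max(23, 0) = 23, max(50.36, 0) = 50.36
Node uu (S = 148.4): continuation = e^(−0.12)·[0.7278·0.0000 + 0.2722·0.0000] = 0.0000; exercise value = 0.0000 ≤ continuation, so V_uu = 0.0000
Node ud (S = 95): continuation = e^(−0.12)·[0.7278·0.0000 + 0.2722·23.0000] = 5.5533; exercise value = 4.0000 ≤ continuation, so V_ud = 5.5533
Node dd (S = 60.8): continuation = e^(−0.12)·[0.7278·23.0000 + 0.2722·50.3600] = 27.0051; exercise value = 38.2000 > continuation, so V_dd = 38.2000 (exercise)
Node u (S = 118.8): continuation = e^(−0.12)·[0.7278·0.0000 + 0.2722·5.5533] = 1.3408; exercise value = 0.0000 ≤ continuation, so V_u = 1.3408
Node d (S = 76): continuation = e^(−0.12)·[0.7278·5.5533 + 0.2722·38.2000] = 12.8077; exercise value = 23.0000 > continuation, so V_d = 23.0000 (exercise)
Node 0 (S = 95): continuation = e^(−0.12)·[0.7278·1.3408 + 0.2722·23.0000] = 6.4187; exercise value = 4.0000 ≤ continuation, so V_0 = 6.4187

$6.42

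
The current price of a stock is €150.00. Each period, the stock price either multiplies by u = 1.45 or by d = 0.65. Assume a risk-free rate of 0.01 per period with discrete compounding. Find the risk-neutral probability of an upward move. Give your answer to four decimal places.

p = 0.4500

Risk-neutral probability p = (1 + 0.01 − 0.65)/(1.45 − 0.65) = 0.3600/0.8000 = 0.4500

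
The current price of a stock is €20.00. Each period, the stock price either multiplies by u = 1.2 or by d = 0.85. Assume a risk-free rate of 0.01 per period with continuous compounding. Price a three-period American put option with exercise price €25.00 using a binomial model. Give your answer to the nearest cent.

€5.47

Risk-neutral probability p = (e^0.01 − 0.85)/(1.2 − 0.85) = 0.1601/0.3500 = 0.4573
Terminal stock prices: S_uuu = 34.56, S_uud = 24.48, S_udd = 17.34, S_ddd = 12.28
Terminal payoffs (K − S): max(-9.56, 0) = 0, max(0.52, 0) = 0.52, max(7.66, 0) = 7.66, max(12.72, 0) = 12.72
Node uu (S = 28.8): continuation = e^(−0.01)·[0.4573·0.0000 + 0.5427·0.5200] = 0.2794; exercise value = 0.0000 ≤ continuation, so V_uu = 0.2794
Node ud (S = 20.4): continuation = e^(−0.01)·[0.4573·0.5200 + 0.5427·7.6600] = 4.3512; exercise value = 4.6000 > continuation, so V_ud = 4.6000 (exercise)
Node dd (S = 14.45): continuation = e^(−0.01)·[0.4573·7.6600 + 0.5427·12.7175] = 10.3012; exercise value = 10.5500 > continuation, so V_dd = 10.5500 (exercise)
Node u (S = 24): continuation = e^(−0.01)·[0.4573·0.2794 + 0.5427·4.6000] = 2.5981; exercise value = 1.0000 ≤ continuation, so V_u = 2.5981
Node d (S = 17): continuation = e^(−0.01)·[0.4573·4.6000 + 0.5427·10.5500] = 7.7512; exercise value = 8.0000 > continuation, so V_d = 8.0000 (exercise)
Node 0 (S = 20): continuation = e^(−0.01)·[0.4573·2.5981 + 0.5427·8.0000] = 5.4748; exercise value = 5.0000 ≤ continuation, so V_0 = 5.4748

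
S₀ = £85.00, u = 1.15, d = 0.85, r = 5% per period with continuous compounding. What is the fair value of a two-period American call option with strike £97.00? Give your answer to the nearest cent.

Risk-neutral probability p = (e^0.05 − 0.85)/(1.15 − 0.85) = 0.2013/0.3000 = 0.6709
Terminal stock prices: S_uu = 112.4, S_ud = 83.09, S_dd = 61.41
Terminal payoffs (S − K): max(15.41, 0) = 15.41, max(-13.91, 0) = 0, max(-35.59, 0) = 0
Node u (S = 97.75): continuation = e^(−0.05)·[0.6709·15.4125 + 0.3291·0.0000] = 9.8360; exercise value = 0.7500 ≤ continuation, so V_u = 9.8360
Node d (S = 72.25): continuation = e^(−0.05)·[0.6709·0.0000 + 0.3291·0.0000] = 0.0000; exercise value = 0.0000 ≤ continuation, so V_d = 0.0000
Node 0 (S = 85): continuation = e^(−0.05)·[0.6709·9.8360 + 0.3291·0.0000] = 6.2772; exercise value = 0.0000 ≤ continuation, so V_0 = 6.2772

£6.28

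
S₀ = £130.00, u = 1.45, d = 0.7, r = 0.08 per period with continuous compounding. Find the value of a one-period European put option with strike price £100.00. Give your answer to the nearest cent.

£4.06

Risk-neutral probability p = (e^0.08 − 0.7)/(1.45 − 0.7) = 0.3833/0.7500 = 0.5110
Terminal stock prices: S_u = 188.5, S_d = 91
Terminal payoffs (K − S): max(-88.5, 0) = 0, max(9, 0) = 9
Node 0 (S = 130): V_0 = e^(−0.08)·[0.5110·0.0000 + 0.4890·9.0000] = 4.0622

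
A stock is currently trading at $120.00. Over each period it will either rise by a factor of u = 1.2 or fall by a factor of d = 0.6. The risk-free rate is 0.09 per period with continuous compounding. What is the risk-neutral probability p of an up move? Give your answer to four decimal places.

p = 0.8236

Risk-neutral probability p = (e^0.09 − 0.6)/(1.2 − 0.6) = 0.4942/0.6000 = 0.8236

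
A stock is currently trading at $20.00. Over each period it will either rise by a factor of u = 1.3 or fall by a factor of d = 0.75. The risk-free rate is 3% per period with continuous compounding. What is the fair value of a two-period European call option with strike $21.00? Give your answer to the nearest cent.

$3.13

Risk-neutral probability p = (e^0.03 − 0.75)/(1.3 − 0.75) = 0.2805/0.5500 = 0.5099
Terminal stock prices: S_uu = 33.8, S_ud = 19.5, S_dd = 11.25
Terminal payoffs (S − K): max(12.8, 0) = 12.8, max(-1.5, 0) = 0, max(-9.75, 0) = 0
Node u (S = 26): V_u = e^(−0.03)·[0.5099·12.8000 + 0.4901·0.0000] = 6.3340
Node d (S = 15): V_d = e^(−0.03)·[0.5099·0.0000 + 0.4901·0.0000] = 0.0000
Node 0 (S = 20): V_0 = e^(−0.03)·[0.5099·6.3340 + 0.4901·0.0000] = 3.1344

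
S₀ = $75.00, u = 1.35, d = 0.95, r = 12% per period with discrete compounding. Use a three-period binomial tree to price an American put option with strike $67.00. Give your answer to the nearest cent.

Risk-neutral probability p = (1 + 0.12 − 0.95)/(1.35 − 0.95) = 0.1700/0.4000 = 0.4250
Terminal stock prices: S_uuu = 184.5, S_uud = 129.9, S_udd = 91.38, S_ddd = 64.3
Terminal payoffs (K − S): max(-117.5, 0) = 0, max(-62.85, 0) = 0, max(-24.38, 0) = 0, max(2.697, 0) = 2.697
Node uu (S = 136.7): continuation = 1/1.12·[0.4250·0.0000 + 0.5750·0.0000] = 0.0000; exercise value = 0.0000 ≤ continuation, so V_uu = 0.0000
Node ud (S = 96.19): continuation = 1/1.12·[0.4250·0.0000 + 0.5750·0.0000] = 0.0000; exercise value = 0.0000 ≤ continuation, so V_ud = 0.0000
Node dd (S = 67.69): continuation = 1/1.12·[0.4250·0.0000 + 0.5750·2.6969] = 1.3846; exercise value = 0.0000 ≤ continuation, so V_dd = 1.3846
Node u (S = 101.2): continuation = 1/1.12·[0.4250·0.0000 + 0.5750·0.0000] = 0.0000; exercise value = 0.0000 ≤ continuation, so V_u = 0.0000
Node d (S = 71.25): continuation = 1/1.12·[0.4250·0.0000 + 0.5750·1.3846] = 0.7108; exercise value = 0.0000 ≤ continuation, so V_d = 0.7108
Node 0 (S = 75): continuation = 1/1.12·[0.4250·0.0000 + 0.5750·0.7108] = 0.3649; exercise value = 0.0000 ≤ continuation, so V_0 = 0.3649

$0.36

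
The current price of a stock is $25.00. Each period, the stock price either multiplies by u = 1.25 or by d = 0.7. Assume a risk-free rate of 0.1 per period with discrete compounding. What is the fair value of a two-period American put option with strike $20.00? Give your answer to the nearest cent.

$0.62

Risk-neutral probability p = (1 + 0.1 − 0.7)/(1.25 − 0.7) = 0.4000/0.5500 = 0.7273
Terminal stock prices: S_uu = 39.06, S_ud = 21.88, S_dd = 12.25
Terminal payoffs (K − S): max(-19.06, 0) = 0, max(-1.875, 0) = 0, max(7.75, 0) = 7.75
Node u (S = 31.25): continuation = 1/1.1·[0.7273·0.0000 + 0.2727·0.0000] = 0.0000; exercise value = 0.0000 ≤ continuation, so V_u = 0.0000
Node d (S = 17.5): continuation = 1/1.1·[0.7273·0.0000 + 0.2727·7.7500] = 1.9215; exercise value = 2.5000 > continuation, so V_d = 2.5000 (exercise)
Node 0 (S = 25): continuation = 1/1.1·[0.7273·0.0000 + 0.2727·2.5000] = 0.6198; exercise value = 0.0000 ≤ continuation, so V_0 = 0.6198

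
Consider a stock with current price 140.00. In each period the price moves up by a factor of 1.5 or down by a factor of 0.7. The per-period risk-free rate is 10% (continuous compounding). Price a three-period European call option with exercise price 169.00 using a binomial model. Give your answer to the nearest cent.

Risk-neutral probability p = (e^0.1 − 0.7)/(1.5 − 0.7) = 0.4052/0.8000 = 0.5065
Terminal stock prices: S_uuu = 472.5, S_uud = 220.5, S_udd = 102.9, S_ddd = 48.02
Terminal payoffs (S − K): max(303.5, 0) = 303.5, max(51.5, 0) = 51.5, max(-66.1, 0) = 0, max(-121, 0) = 0
Node uu (S = 315): V_uu = e^(−0.1)·[0.5065·303.5000 + 0.4935·51.5000] = 162.0825
Node ud (S = 147): V_ud = e^(−0.1)·[0.5065·51.5000 + 0.4935·0.0000] = 23.6008
Node dd (S = 68.6): V_dd = e^(−0.1)·[0.5065·0.0000 + 0.4935·0.0000] = 0.0000
Node u (S = 210): V_u = e^(−0.1)·[0.5065·162.0825 + 0.4935·23.6008] = 84.8165
Node d (S = 98): V_d = e^(−0.1)·[0.5065·23.6008 + 0.4935·0.0000] = 10.8155
Node 0 (S = 140): V_0 = e^(−0.1)·[0.5065·84.8165 + 0.4935·10.8155] = 43.6985

43.70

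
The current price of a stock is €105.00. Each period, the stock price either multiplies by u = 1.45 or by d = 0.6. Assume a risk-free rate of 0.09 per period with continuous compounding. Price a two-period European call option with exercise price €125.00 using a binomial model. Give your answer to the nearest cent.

Risk-neutral probability p = (e^0.09 − 0.6)/(1.45 − 0.6) = 0.4942/0.8500 = 0.5814
Terminal stock prices: S_uu = 220.8, S_ud = 91.35, S_dd = 37.8
Terminal payoffs (S − K): max(95.76, 0) = 95.76, max(-33.65, 0) = 0, max(-87.2, 0) = 0
Node u (S = 152.2): V_u = e^(−0.09)·[0.5814·95.7625 + 0.4186·0.0000] = 50.8827
Node d (S = 63): V_d = e^(−0.09)·[0.5814·0.0000 + 0.4186·0.0000] = 0.0000
Node 0 (S = 105): V_0 = e^(−0.09)·[0.5814·50.8827 + 0.4186·0.0000] = 27.0362

€27.04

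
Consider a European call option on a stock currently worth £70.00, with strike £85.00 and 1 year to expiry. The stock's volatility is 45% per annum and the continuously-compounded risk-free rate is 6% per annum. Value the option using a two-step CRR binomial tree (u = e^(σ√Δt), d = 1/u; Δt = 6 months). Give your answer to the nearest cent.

£9.76

CRR parameters: u = e^(σ√Δt) = e^(0.45·√0.5) = 1.3746, d = 1/u = 0.7275
Per-period rate: rΔt = 0.06·0.5 = 0.03, so R = e^0.03 = 1.0305
Risk-neutral probability p = (e^0.03 − 0.7275)/(1.3746 − 0.7275) = 0.3030/0.6472 = 0.4682
Terminal stock prices: S_uu = 132.3, S_ud = 70, S_dd = 37.04
Terminal payoffs (S − K): max(47.28, 0) = 47.28, max(-15, 0) = 0, max(-47.96, 0) = 0
Node u (S = 96.23): V_u = e^(−0.03)·[0.4682·47.2761 + 0.5318·0.0000] = 21.4792
Node d (S = 50.92): V_d = e^(−0.03)·[0.4682·0.0000 + 0.5318·0.0000] = 0.0000
Node 0 (S = 70): V_0 = e^(−0.03)·[0.4682·21.4792 + 0.5318·0.0000] = 9.7587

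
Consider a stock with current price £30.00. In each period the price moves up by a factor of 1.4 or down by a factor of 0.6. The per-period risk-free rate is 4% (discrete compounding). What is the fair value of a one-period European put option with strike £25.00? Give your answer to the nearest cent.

Risk-neutral probability p = (1 + 0.04 − 0.6)/(1.4 − 0.6) = 0.4400/0.8000 = 0.5500
Terminal stock prices: S_u = 42, S_d = 18
Terminal payoffs (K − S): max(-17, 0) = 0, max(7, 0) = 7
Node 0 (S = 30): V_0 = 1/1.04·[0.5500·0.0000 + 0.4500·7.0000] = 3.0288

£3.03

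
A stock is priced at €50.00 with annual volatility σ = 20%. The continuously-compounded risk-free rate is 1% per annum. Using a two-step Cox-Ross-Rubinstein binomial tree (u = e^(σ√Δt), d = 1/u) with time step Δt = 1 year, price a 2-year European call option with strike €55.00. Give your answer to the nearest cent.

€4.34

CRR parameters: u = e^(σ√Δt) = e^(0.2·√1) = 1.2214, d = 1/u = 0.8187
Per-period rate: rΔt = 0.01·1 = 0.01, so R = e^0.01 = 1.0101
Risk-neutral probability p = (e^0.01 − 0.8187)/(1.2214 − 0.8187) = 0.1913/0.4027 = 0.4751
Terminal stock prices: S_uu = 74.59, S_ud = 50, S_dd = 33.52
Terminal payoffs (S − K): max(19.59, 0) = 19.59, max(-5, 0) = 0, max(-21.48, 0) = 0
Node u (S = 61.07): V_u = e^(−0.01)·[0.4751·19.5912 + 0.5249·0.0000] = 9.2157
Node d (S = 40.94): V_d = e^(−0.01)·[0.4751·0.0000 + 0.5249·0.0000] = 0.0000
Node 0 (S = 50): V_0 = e^(−0.01)·[0.4751·9.2157 + 0.5249·0.0000] = 4.3350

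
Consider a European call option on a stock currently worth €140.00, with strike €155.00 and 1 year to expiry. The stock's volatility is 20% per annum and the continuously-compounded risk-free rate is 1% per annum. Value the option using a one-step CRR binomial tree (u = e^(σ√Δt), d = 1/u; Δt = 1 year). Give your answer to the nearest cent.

€7.52

CRR parameters: u = e^(σ√Δt) = e^(0.2·√1) = 1.2214, d = 1/u = 0.8187
Per-period rate: rΔt = 0.01·1 = 0.01, so R = e^0.01 = 1.0101
Risk-neutral probability p = (e^0.01 − 0.8187)/(1.2214 − 0.8187) = 0.1913/0.4027 = 0.4751
Terminal stock prices: S_u = 171, S_d = 114.6
Terminal payoffs (S − K): max(16, 0) = 16, max(-40.38, 0) = 0
Node 0 (S = 140): V_0 = e^(−0.01)·[0.4751·15.9964 + 0.5249·0.0000] = 7.5247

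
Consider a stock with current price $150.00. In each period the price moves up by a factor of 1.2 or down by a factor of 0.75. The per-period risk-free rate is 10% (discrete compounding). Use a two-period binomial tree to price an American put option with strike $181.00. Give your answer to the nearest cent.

$31.00

Risk-neutral probability p = (1 + 0.1 − 0.75)/(1.2 − 0.75) = 0.3500/0.4500 = 0.7778
Terminal stock prices: S_uu = 216, S_ud = 135, S_dd = 84.38
Terminal payoffs (K − S): max(-35, 0) = 0, max(46, 0) = 46, max(96.62, 0) = 96.62
Node u (S = 180): continuation = 1/1.1·[0.7778·0.0000 + 0.2222·46.0000] = 9.2929; exercise value = 1.0000 ≤ continuation, so V_u = 9.2929
Node d (S = 112.5): continuation = 1/1.1·[0.7778·46.0000 + 0.2222·96.6250] = 52.0455; exercise value = 68.5000 > continuation, so V_d = 68.5000 (exercise)
Node 0 (S = 150): continuation = 1/1.1·[0.7778·9.2929 + 0.2222·68.5000] = 20.4091; exercise value = 31.0000 > continuation, so V_0 = 31.0000 (exercise)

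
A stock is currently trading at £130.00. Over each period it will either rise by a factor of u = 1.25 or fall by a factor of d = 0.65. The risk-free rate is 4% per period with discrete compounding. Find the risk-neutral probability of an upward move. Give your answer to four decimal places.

Risk-neutral probability p = (1 + 0.04 − 0.65)/(1.25 − 0.65) = 0.3900/0.6000 = 0.6500

p = 0.6500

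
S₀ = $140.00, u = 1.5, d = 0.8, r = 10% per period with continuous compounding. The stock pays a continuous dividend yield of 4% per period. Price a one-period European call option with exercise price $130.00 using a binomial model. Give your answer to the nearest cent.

Per-period risk-free factor R = e^0.1 = 1.1052; dividend-adjusted growth = e^(0.1−0.04) = 1.0618.
Risk-neutral probability p = (1.0618 − 0.8)/(1.5 − 0.8) = 0.2618/0.7000 = 0.3741
Terminal stock prices: S_u = 210, S_d = 112
Terminal payoffs (S − K): max(80, 0) = 80, max(-18, 0) = 0
Node 0 (S = 140): V_0 = e^(−0.1)·[0.3741·80.0000 + 0.6259·0.0000] = 27.0765

$27.08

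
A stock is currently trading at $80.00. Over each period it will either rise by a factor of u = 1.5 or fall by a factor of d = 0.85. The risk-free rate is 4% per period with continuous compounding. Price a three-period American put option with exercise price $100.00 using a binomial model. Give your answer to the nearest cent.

$23.45

Risk-neutral probability p = (e^0.04 − 0.85)/(1.5 − 0.85) = 0.1908/0.6500 = 0.2936
Terminal stock prices: S_uuu = 270, S_uud = 153, S_udd = 86.7, S_ddd = 49.13
Terminal payoffs (K − S): max(-170, 0) = 0, max(-53, 0) = 0, max(13.3, 0) = 13.3, max(50.87, 0) = 50.87
Node uu (S = 180): continuation = e^(−0.04)·[0.2936·0.0000 + 0.7064·0.0000] = 0.0000; exercise value = 0.0000 ≤ continuation, so V_uu = 0.0000
Node ud (S = 102): continuation = e^(−0.04)·[0.2936·0.0000 + 0.7064·13.3000] = 9.0273; exercise value = 0.0000 ≤ continuation, so V_ud = 9.0273
Node dd (S = 57.8): continuation = e^(−0.04)·[0.2936·13.3000 + 0.7064·50.8700] = 38.2789; exercise value = 42.2000 > continuation, so V_dd = 42.2000 (exercise)
Node u (S = 120): continuation = e^(−0.04)·[0.2936·0.0000 + 0.7064·9.0273] = 6.1272; exercise value = 0.0000 ≤ continuation, so V_u = 6.1272
Node d (S = 68): continuation = e^(−0.04)·[0.2936·9.0273 + 0.7064·42.2000] = 31.1891; exercise value = 32.0000 > continuation, so V_d = 32.0000 (exercise)
Node 0 (S = 80): continuation = e^(−0.04)·[0.2936·6.1272 + 0.7064·32.0000] = 23.4480; exercise value = 20.0000 ≤ continuation, so V_0 = 23.4480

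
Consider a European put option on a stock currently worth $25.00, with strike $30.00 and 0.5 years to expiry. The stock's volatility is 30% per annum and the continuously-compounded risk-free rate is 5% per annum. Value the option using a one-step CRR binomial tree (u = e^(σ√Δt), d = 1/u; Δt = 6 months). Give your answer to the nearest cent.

CRR parameters: u = e^(σ√Δt) = e^(0.3·√0.5) = 1.2363, d = 1/u = 0.8089
Per-period rate: rΔt = 0.05·0.5 = 0.025, so R = e^0.025 = 1.0253
Risk-neutral probability p = (e^0.025 − 0.8089)/(1.2363 − 0.8089) = 0.2165/0.4275 = 0.5064
Terminal stock prices: S_u = 30.91, S_d = 20.22
Terminal payoffs (K − S): max(-0.9078, 0) = 0, max(9.779, 0) = 9.779
Node 0 (S = 25): V_0 = e^(−0.025)·[0.5064·0.0000 + 0.4936·9.7786] = 4.7076

$4.71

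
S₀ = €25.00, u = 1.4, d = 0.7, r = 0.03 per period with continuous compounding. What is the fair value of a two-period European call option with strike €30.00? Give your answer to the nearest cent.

Risk-neutral probability p = (e^0.03 − 0.7)/(1.4 − 0.7) = 0.3305/0.7000 = 0.4721
Terminal stock prices: S_uu = 49, S_ud = 24.5, S_dd = 12.25
Terminal payoffs (S − K): max(19, 0) = 19, max(-5.5, 0) = 0, max(-17.75, 0) = 0
Node u (S = 35): V_u = e^(−0.03)·[0.4721·19.0000 + 0.5279·0.0000] = 8.7044
Node d (S = 17.5): V_d = e^(−0.03)·[0.4721·0.0000 + 0.5279·0.0000] = 0.0000
Node 0 (S = 25): V_0 = e^(−0.03)·[0.4721·8.7044 + 0.5279·0.0000] = 3.9877

€3.99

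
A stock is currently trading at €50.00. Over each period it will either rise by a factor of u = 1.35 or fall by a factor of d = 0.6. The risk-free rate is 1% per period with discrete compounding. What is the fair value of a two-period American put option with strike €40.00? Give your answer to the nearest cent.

Risk-neutral probability p = (1 + 0.01 − 0.6)/(1.35 − 0.6) = 0.4100/0.7500 = 0.5467
Terminal stock prices: S_uu = 91.13, S_ud = 40.5, S_dd = 18
Terminal payoffs (K − S): max(-51.13, 0) = 0, max(-0.5, 0) = 0, max(22, 0) = 22
Node u (S = 67.5): continuation = 1/1.01·[0.5467·0.0000 + 0.4533·0.0000] = 0.0000; exercise value = 0.0000 ≤ continuation, so V_u = 0.0000
Node d (S = 30): continuation = 1/1.01·[0.5467·0.0000 + 0.4533·22.0000] = 9.8746; exercise value = 10.0000 > continuation, so V_d = 10.0000 (exercise)
Node 0 (S = 50): continuation = 1/1.01·[0.5467·0.0000 + 0.4533·10.0000] = 4.4884; exercise value = 0.0000 ≤ continuation, so V_0 = 4.4884

€4.49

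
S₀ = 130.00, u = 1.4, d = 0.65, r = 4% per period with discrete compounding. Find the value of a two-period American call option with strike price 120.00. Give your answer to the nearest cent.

33.70

Risk-neutral probability p = (1 + 0.04 − 0.65)/(1.4 − 0.65) = 0.3900/0.7500 = 0.5200
Terminal stock prices: S_uu = 254.8, S_ud = 118.3, S_dd = 54.93
Terminal payoffs (S − K): max(134.8, 0) = 134.8, max(-1.7, 0) = 0, max(-65.07, 0) = 0
Node u (S = 182): continuation = 1/1.04·[0.5200·134.8000 + 0.4800·0.0000] = 67.4000; exercise value = 62.0000 ≤ continuation, so V_u = 67.4000
Node d (S = 84.5): continuation = 1/1.04·[0.5200·0.0000 + 0.4800·0.0000] = 0.0000; exercise value = 0.0000 ≤ continuation, so V_d = 0.0000
Node 0 (S = 130): continuation = 1/1.04·[0.5200·67.4000 + 0.4800·0.0000] = 33.7000; exercise value = 10.0000 ≤ continuation, so V_0 = 33.7000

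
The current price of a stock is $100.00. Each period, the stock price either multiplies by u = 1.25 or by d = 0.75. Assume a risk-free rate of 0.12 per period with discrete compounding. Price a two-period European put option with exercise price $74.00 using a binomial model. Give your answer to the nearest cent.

Risk-neutral probability p = (1 + 0.12 − 0.75)/(1.25 − 0.75) = 0.3700/0.5000 = 0.7400
Terminal stock prices: S_uu = 156.2, S_ud = 93.75, S_dd = 56.25
Terminal payoffs (K − S): max(-82.25, 0) = 0, max(-19.75, 0) = 0, max(17.75, 0) = 17.75
Node u (S = 125): V_u = 1/1.12·[0.7400·0.0000 + 0.2600·0.0000] = 0.0000
Node d (S = 75): V_d = 1/1.12·[0.7400·0.0000 + 0.2600·17.7500] = 4.1205
Node 0 (S = 100): V_0 = 1/1.12·[0.7400·0.0000 + 0.2600·4.1205] = 0.9566

$0.96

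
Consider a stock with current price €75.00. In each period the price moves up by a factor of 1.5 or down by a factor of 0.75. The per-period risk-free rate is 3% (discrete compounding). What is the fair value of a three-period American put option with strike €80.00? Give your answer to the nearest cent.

€18.48

Risk-neutral probability p = (1 + 0.03 − 0.75)/(1.5 − 0.75) = 0.2800/0.7500 = 0.3733
Terminal stock prices: S_uuu = 253.1, S_uud = 126.6, S_udd = 63.28, S_ddd = 31.64
Terminal payoffs (K − S): max(-173.1, 0) = 0, max(-46.56, 0) = 0, max(16.72, 0) = 16.72, max(48.36, 0) = 48.36
Node uu (S = 168.8): continuation = 1/1.03·[0.3733·0.0000 + 0.6267·0.0000] = 0.0000; exercise value = 0.0000 ≤ continuation, so V_uu = 0.0000
Node ud (S = 84.38): continuation = 1/1.03·[0.3733·0.0000 + 0.6267·16.7188] = 10.1719; exercise value = 0.0000 ≤ continuation, so V_ud = 10.1719
Node dd (S = 42.19): continuation = 1/1.03·[0.3733·16.7188 + 0.6267·48.3594] = 35.4824; exercise value = 37.8125 > continuation, so V_dd = 37.8125 (exercise)
Node u (S = 112.5): continuation = 1/1.03·[0.3733·0.0000 + 0.6267·10.1719] = 6.1887; exercise value = 0.0000 ≤ continuation, so V_u = 6.1887
Node d (S = 56.25): continuation = 1/1.03·[0.3733·10.1719 + 0.6267·37.8125] = 26.6926; exercise value = 23.7500 ≤ continuation, so V_d = 26.6926
Node 0 (S = 75): continuation = 1/1.03·[0.3733·6.1887 + 0.6267·26.6926] = 18.4833; exercise value = 5.0000 ≤ continuation, so V_0 = 18.4833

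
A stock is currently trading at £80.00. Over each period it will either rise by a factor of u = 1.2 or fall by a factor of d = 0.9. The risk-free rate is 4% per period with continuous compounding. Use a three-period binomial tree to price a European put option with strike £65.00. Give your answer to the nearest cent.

£0.89

Risk-neutral probability p = (e^0.04 − 0.9)/(1.2 − 0.9) = 0.1408/0.3000 = 0.4694
Terminal stock prices: S_uuu = 138.2, S_uud = 103.7, S_udd = 77.76, S_ddd = 58.32
Terminal payoffs (K − S): max(-73.24, 0) = 0, max(-38.68, 0) = 0, max(-12.76, 0) = 0, max(6.68, 0) = 6.68
Node uu (S = 115.2): V_uu = e^(−0.04)·[0.4694·0.0000 + 0.5306·0.0000] = 0.0000
Node ud (S = 86.4): V_ud = e^(−0.04)·[0.4694·0.0000 + 0.5306·0.0000] = 0.0000
Node dd (S = 64.8): V_dd = e^(−0.04)·[0.4694·0.0000 + 0.5306·6.6800] = 3.4056
Node u (S = 96): V_u = e^(−0.04)·[0.4694·0.0000 + 0.5306·0.0000] = 0.0000
Node d (S = 72): V_d = e^(−0.04)·[0.4694·0.0000 + 0.5306·3.4056] = 1.7363
Node 0 (S = 80): V_0 = e^(−0.04)·[0.4694·0.0000 + 0.5306·1.7363] = 0.8852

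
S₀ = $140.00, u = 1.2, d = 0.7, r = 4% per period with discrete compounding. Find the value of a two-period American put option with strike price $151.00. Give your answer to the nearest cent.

Risk-neutral probability p = (1 + 0.04 − 0.7)/(1.2 − 0.7) = 0.3400/0.5000 = 0.6800
Terminal stock prices: S_uu = 201.6, S_ud = 117.6, S_dd = 68.6
Terminal payoffs (K − S): max(-50.6, 0) = 0, max(33.4, 0) = 33.4, max(82.4, 0) = 82.4
Node u (S = 168): continuation = 1/1.04·[0.6800·0.0000 + 0.3200·33.4000] = 10.2769; exercise value = 0.0000 ≤ continuation, so V_u = 10.2769
Node d (S = 98): continuation = 1/1.04·[0.6800·33.4000 + 0.3200·82.4000] = 47.1923; exercise value = 53.0000 > continuation, so V_d = 53.0000 (exercise)
Node 0 (S = 140): continuation = 1/1.04·[0.6800·10.2769 + 0.3200·53.0000] = 23.0272; exercise value = 11.0000 ≤ continuation, so V_0 = 23.0272

$23.03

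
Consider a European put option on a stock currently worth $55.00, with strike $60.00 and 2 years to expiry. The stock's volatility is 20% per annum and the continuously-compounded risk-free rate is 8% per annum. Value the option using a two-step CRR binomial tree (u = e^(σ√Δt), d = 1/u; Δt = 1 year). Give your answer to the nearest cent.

$4.24

CRR parameters: u = e^(σ√Δt) = e^(0.2·√1) = 1.2214, d = 1/u = 0.8187
Per-period rate: rΔt = 0.08·1 = 0.08, so R = e^0.08 = 1.0833
Risk-neutral probability p = (e^0.08 − 0.8187)/(1.2214 − 0.8187) = 0.2646/0.4027 = 0.6570
Terminal stock prices: S_uu = 82.05, S_ud = 55, S_dd = 36.87
Terminal payoffs (K − S): max(-22.05, 0) = 0, max(5, 0) = 5, max(23.13, 0) = 23.13
Node u (S = 67.18): V_u = e^(−0.08)·[0.6570·0.0000 + 0.3430·5.0000] = 1.5831
Node d (S = 45.03): V_d = e^(−0.08)·[0.6570·5.0000 + 0.3430·23.1324] = 10.3568
Node 0 (S = 55): V_0 = e^(−0.08)·[0.6570·1.5831 + 0.3430·10.3568] = 4.2394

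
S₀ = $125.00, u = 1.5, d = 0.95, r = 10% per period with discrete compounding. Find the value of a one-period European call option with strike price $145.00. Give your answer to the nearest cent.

$10.54

Risk-neutral probability p = (1 + 0.1 − 0.95)/(1.5 − 0.95) = 0.1500/0.5500 = 0.2727
Terminal stock prices: S_u = 187.5, S_d = 118.8
Terminal payoffs (S − K): max(42.5, 0) = 42.5, max(-26.25, 0) = 0
Node 0 (S = 125): V_0 = 1/1.1·[0.2727·42.5000 + 0.7273·0.0000] = 10.5372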